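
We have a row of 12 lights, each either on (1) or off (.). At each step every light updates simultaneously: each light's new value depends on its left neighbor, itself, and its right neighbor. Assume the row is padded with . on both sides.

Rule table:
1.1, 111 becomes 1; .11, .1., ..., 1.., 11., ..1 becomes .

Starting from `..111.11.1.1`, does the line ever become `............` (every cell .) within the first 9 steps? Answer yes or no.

...1.1..1.1.
....1....1..
............
all cells are . at step 3

yes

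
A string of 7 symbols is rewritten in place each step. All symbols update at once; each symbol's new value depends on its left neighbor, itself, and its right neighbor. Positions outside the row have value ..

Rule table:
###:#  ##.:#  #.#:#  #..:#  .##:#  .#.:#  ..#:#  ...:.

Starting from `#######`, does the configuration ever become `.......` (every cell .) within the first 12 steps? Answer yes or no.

no

step 1: #######  (fixed point — unchanged through step 12)
step 12 is #######, still not uniform .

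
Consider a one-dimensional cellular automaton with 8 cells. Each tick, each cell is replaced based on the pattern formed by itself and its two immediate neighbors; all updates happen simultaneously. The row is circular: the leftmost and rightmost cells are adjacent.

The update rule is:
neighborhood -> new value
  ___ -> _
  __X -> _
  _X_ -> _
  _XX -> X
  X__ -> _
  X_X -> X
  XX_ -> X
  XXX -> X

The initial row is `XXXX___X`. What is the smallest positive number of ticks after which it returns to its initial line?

tick 1: XXXX___X

1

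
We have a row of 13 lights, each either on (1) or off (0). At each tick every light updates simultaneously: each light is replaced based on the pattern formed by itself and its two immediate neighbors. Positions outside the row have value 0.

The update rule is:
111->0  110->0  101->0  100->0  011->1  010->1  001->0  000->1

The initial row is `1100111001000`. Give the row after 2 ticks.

1000100001011
1010101101010

1010101101010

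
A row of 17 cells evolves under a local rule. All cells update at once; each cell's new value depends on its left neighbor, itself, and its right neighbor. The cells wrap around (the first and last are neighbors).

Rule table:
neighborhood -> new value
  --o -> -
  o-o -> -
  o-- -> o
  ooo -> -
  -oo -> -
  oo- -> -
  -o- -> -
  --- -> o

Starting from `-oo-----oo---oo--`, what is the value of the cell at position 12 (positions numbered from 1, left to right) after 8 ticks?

-

---oooo---oo---oo
oo-----oo---oo---
--oooo---oo---oo-
o-----oo---oo---o
-oooo---oo---oo--
-----oo---oo---oo
oooo---oo---oo---
----oo---oo---oo-
position 12 holds -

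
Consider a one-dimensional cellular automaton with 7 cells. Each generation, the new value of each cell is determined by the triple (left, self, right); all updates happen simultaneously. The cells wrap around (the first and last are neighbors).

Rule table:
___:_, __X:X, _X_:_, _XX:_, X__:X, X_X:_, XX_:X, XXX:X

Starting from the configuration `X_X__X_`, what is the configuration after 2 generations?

__X_XX_

generation 1: ___XX__
generation 2: __X_XX_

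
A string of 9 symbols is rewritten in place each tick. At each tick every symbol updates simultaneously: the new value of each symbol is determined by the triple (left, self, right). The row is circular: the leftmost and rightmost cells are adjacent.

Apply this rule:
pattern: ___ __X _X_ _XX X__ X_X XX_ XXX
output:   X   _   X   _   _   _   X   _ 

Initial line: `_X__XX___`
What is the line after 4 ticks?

_X___X_XX
_X_X_X__X
_X_X_X__X  (fixed point — unchanged through tick 4)

_X_X_X__X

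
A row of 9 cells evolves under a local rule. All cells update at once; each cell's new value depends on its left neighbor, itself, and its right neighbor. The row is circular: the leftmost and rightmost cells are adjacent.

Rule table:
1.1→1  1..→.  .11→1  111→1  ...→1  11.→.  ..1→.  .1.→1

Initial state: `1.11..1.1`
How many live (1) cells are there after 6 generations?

.11...111
11..1.11.
1...111.1
..1.11.11
..111.11.
1.11.11..
count of 1: 5

5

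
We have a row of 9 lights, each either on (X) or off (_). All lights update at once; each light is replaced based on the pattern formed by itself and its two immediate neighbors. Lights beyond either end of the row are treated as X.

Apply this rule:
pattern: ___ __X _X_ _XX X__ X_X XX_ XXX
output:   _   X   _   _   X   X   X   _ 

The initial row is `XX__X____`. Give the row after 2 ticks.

_XXX_X__X
X__XX_XX_

X__XX_XX_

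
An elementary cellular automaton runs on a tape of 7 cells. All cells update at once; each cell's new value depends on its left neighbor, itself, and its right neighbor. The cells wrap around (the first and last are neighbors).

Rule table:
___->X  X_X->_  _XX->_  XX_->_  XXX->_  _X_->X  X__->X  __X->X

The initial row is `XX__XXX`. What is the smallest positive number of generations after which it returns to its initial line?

__XX___
XX__XXX

2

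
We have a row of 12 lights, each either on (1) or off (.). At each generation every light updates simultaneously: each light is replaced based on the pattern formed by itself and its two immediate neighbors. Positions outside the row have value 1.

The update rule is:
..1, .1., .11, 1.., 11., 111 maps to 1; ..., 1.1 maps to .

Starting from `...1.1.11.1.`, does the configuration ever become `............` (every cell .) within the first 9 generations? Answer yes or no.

1.11.1.11.1.
1.11.1.11.1.  (fixed point — unchanged through generation 9)
generation 9 is 1.11.1.11.1., still not uniform .

no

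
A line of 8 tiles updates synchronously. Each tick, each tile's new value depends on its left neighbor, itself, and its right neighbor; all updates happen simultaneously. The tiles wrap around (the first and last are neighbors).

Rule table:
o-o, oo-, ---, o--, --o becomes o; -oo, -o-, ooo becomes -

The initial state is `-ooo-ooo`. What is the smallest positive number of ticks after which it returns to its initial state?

8

o--oo--o
ooo-ooo-
--oo--oo
oo-ooo-o
-oo--oo-
o-ooo-oo
oo--oo--
-ooo-ooo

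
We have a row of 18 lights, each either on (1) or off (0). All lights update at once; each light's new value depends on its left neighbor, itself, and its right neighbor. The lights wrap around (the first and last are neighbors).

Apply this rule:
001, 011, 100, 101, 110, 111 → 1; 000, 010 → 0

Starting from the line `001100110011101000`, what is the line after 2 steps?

111111111111111010

011111111111110100
111111111111111010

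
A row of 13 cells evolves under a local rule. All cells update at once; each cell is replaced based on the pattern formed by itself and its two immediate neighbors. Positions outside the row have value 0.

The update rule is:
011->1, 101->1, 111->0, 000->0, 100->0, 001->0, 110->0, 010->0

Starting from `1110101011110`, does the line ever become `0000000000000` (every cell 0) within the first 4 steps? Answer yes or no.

no

step 1: 1001010110000
step 2: 0000101100000
step 3: 0000011000000
step 4: 0000010000000
step 4 is 0000010000000, still not uniform 0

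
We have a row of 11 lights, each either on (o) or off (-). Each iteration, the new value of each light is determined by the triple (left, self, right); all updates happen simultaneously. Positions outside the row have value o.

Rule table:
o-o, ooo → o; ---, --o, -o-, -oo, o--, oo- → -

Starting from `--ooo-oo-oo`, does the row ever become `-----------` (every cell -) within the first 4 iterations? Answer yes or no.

yes

---o-o--o-o
----o----o-
----------o
-----------
all cells are - at iteration 4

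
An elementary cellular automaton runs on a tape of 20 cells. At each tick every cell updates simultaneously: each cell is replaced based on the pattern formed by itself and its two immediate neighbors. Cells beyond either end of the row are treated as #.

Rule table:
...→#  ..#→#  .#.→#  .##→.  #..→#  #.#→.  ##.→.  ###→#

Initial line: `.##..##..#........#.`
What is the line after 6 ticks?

..##....###.##...#..

...##..############.
###..##.##########..
##.##....########.##
#....####.######...#
.####.##...####.###.
..##....###.##...#..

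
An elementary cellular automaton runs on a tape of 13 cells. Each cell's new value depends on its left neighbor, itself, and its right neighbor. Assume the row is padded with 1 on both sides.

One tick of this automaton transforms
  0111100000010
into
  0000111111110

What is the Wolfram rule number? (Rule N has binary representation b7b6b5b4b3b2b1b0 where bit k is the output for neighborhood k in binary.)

position 2: 111 → 0  (bit 7 = 0)
position 4: 110 → 1  (bit 6 = 1)
position 0: 101 → 0  (bit 5 = 0)
position 5: 100 → 1  (bit 4 = 1)
position 1: 011 → 0  (bit 3 = 0)
position 11: 010 → 1  (bit 2 = 1)
position 10: 001 → 1  (bit 1 = 1)
position 6: 000 → 1  (bit 0 = 1)
bits b7..b0 = 01010111 = 87

87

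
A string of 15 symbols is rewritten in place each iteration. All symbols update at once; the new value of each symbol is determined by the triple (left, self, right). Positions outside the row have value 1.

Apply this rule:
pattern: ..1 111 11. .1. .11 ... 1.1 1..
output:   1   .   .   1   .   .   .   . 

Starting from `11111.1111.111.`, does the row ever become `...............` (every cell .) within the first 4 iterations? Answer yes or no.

...............
all cells are . at iteration 1

yes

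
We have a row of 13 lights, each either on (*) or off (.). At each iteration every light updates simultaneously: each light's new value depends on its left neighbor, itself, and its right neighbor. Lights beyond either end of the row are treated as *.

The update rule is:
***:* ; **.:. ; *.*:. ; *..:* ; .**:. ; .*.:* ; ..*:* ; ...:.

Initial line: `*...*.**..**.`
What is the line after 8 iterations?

...***.*..*..

.*.**...**...
.*...*.*..*.*
.**.**.****..
........**.**
*......*....*
.*....***..*.
.**..*.*.***.
...***.*..*..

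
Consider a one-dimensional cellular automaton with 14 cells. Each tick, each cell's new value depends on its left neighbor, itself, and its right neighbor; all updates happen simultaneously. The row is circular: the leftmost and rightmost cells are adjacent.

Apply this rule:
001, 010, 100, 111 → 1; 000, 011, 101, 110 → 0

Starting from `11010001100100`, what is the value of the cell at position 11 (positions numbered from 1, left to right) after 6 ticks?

tick 1: 00011010011111
tick 2: 10100011101110
tick 3: 10110101000100
tick 4: 10000101101111
tick 5: 01001100000111
tick 6: 01110010001010
position 11 holds 1

1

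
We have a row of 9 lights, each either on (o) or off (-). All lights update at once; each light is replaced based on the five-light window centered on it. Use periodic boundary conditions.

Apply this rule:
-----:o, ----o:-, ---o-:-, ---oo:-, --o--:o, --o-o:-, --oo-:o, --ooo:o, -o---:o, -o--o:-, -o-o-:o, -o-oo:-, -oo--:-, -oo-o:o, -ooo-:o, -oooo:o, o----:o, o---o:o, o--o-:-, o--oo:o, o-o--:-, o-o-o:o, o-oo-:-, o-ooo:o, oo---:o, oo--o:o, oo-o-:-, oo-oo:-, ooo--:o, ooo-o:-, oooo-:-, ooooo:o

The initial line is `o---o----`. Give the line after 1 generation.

ooo-ooo--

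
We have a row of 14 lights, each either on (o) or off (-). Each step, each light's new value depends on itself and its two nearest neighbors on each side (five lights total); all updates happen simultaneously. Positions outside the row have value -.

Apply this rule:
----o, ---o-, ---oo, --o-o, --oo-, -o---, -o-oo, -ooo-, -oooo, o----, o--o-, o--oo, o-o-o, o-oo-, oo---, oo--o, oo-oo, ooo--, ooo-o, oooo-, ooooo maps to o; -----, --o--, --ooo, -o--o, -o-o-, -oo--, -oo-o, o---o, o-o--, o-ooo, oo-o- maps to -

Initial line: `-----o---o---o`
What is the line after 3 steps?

step 1: ---oo-o-o-o-o-
step 2: -ooo--o-o-o--o
step 3: o-ooooo-o---o-

o-ooooo-o---o-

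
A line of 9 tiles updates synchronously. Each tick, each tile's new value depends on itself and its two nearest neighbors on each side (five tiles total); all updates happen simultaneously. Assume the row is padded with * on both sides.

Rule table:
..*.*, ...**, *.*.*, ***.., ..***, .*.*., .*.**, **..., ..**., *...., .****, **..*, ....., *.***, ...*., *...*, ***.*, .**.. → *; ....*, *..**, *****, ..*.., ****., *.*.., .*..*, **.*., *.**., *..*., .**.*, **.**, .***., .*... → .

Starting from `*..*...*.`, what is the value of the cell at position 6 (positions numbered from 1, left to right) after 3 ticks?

.

**...****
.******..
.**...**.
position 6 holds .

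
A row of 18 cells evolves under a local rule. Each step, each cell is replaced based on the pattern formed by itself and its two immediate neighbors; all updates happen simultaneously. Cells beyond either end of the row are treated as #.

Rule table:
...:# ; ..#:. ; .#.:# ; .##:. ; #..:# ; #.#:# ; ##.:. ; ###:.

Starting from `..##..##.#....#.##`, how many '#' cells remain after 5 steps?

12

step 1: #...#...#####.##..
step 2: .##.###......#..#.
step 3: #..#...#####.##.##
step 4: .#.###......#..#..
step 5: ###...#####.##.##.
count of #: 12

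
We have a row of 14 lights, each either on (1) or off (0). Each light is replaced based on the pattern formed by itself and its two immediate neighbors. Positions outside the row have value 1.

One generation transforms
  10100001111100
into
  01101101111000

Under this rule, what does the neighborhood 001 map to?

0

At position 6 the neighborhood is 001; the next row has 0 there.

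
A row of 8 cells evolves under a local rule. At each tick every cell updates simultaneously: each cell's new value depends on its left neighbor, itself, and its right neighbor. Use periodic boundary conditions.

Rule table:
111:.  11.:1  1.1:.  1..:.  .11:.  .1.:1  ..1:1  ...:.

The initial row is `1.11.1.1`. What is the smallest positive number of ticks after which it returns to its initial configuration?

1..1.1..
1.11.1.1

2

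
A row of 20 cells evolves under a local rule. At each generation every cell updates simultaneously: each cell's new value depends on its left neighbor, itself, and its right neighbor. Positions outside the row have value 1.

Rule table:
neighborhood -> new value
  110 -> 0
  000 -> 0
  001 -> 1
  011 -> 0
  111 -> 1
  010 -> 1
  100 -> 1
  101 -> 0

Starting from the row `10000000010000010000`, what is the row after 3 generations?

00010011010101010000

01000000111000111001
01100001010101010110
00010011010101010000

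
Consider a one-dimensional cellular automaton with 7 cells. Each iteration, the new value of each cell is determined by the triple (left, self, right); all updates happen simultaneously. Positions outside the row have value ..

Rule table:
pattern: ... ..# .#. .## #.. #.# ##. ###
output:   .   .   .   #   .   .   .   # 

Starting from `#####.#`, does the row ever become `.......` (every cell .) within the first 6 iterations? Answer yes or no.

yes

iteration 1: ####...
iteration 2: ###....
iteration 3: ##.....
iteration 4: #......
iteration 5: .......
all cells are . at iteration 5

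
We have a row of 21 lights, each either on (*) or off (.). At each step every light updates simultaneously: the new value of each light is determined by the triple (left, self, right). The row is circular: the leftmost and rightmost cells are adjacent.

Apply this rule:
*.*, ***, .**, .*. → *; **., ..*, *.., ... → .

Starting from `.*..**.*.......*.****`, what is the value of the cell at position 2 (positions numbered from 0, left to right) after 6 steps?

**..*.**.......*****.
*...***........****.*
....**.........***.**
....*..........**.**.
....*..........*.**..
....*..........***...
position 2 holds .

.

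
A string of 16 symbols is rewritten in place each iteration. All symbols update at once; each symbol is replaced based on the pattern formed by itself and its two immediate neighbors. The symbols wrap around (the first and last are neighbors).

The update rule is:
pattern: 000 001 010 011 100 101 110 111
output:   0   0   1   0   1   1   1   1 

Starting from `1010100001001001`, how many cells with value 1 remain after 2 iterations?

10

1111110001101100
0111111000110110
count of 1: 10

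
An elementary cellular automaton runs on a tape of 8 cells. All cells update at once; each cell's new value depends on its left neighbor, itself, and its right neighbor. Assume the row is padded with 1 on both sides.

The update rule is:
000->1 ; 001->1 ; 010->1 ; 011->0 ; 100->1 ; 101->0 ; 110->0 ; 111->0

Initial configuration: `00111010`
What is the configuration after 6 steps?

step 1: 11000010
step 2: 00111110
step 3: 11000000
step 4: 00111111
step 5: 11000000  (repeats step 3; period 2)
step 6: 00111111

00111111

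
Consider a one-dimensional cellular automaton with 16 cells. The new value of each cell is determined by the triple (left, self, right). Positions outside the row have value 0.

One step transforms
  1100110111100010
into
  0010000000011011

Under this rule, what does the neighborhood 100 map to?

1

At position 2 the neighborhood is 100; the next row has 1 there.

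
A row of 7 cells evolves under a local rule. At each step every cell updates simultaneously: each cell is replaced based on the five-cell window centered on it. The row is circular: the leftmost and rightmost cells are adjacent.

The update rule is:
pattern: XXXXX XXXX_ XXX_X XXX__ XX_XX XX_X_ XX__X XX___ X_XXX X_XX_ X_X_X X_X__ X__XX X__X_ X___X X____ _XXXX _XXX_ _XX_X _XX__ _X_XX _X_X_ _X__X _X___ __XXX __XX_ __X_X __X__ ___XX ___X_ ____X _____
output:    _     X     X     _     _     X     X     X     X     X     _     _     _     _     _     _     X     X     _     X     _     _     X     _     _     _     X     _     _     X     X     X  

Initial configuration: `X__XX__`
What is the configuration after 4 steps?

XX__X__

step 1: _X__XX_
step 2: __X__XX
step 3: X__X__X
step 4: XX__X__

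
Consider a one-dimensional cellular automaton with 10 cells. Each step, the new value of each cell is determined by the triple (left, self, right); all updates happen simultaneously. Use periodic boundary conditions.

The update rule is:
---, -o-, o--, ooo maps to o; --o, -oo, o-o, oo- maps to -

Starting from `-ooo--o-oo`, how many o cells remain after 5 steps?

4

--o-o-o---
o-o-o-oooo
--o-o--ooo
o-o-oo--o-
o-o---o-o-
count of o: 4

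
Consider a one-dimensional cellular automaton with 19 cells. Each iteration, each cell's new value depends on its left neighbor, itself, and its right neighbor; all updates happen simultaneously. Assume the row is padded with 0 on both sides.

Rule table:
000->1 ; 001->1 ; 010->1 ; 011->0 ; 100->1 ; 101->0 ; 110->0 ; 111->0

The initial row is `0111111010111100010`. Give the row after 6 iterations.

1000000010000011111
1111111111111100000
0000000000000011111
1111111111111100000  (repeats iteration 2; period 2)
iteration 6: 1111111111111100000

1111111111111100000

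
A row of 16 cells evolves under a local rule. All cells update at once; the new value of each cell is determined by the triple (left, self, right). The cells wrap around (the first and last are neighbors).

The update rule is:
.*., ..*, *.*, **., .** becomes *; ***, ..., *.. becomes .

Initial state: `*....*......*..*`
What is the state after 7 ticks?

*..**.......*..*

*...**.....**.**
*..***....*****.
*.**.*...**...**
******..***..**.
*....*.**.*.****
*...*********...
*..**.......*..*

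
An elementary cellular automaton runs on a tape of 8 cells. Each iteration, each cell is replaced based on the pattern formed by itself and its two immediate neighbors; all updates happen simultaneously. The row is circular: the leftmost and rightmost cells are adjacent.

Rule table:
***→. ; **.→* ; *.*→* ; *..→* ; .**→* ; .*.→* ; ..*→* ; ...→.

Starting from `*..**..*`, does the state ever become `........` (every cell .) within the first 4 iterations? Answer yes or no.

yes

********
........
all cells are . at iteration 2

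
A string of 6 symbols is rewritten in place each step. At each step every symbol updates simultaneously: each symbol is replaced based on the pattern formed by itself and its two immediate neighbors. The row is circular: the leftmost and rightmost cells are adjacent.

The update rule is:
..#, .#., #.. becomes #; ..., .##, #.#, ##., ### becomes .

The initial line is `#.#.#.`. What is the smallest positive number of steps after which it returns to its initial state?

1

step 1: #.#.#.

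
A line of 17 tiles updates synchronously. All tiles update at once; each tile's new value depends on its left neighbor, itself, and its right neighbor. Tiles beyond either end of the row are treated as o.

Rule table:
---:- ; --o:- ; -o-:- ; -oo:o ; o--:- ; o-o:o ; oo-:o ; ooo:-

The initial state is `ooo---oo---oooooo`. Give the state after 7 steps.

--o---oo---o-----
------oo---------
------oo---------  (fixed point — unchanged through step 7)

------oo---------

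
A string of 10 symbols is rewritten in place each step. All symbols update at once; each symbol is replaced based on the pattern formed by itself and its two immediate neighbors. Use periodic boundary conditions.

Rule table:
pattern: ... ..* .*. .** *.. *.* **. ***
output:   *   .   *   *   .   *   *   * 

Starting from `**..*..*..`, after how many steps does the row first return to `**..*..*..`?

1

**..*..*..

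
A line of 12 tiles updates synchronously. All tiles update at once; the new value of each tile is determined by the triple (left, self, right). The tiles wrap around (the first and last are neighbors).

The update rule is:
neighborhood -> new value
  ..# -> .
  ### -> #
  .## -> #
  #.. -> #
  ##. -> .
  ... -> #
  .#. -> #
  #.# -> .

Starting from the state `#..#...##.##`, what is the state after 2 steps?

.#.###.#..##
.#.##..##.#.

.#.##..##.#.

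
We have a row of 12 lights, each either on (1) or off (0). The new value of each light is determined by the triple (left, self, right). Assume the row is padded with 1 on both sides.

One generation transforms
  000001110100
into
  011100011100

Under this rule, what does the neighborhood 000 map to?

At position 1 the neighborhood is 000; the next row has 1 there.

1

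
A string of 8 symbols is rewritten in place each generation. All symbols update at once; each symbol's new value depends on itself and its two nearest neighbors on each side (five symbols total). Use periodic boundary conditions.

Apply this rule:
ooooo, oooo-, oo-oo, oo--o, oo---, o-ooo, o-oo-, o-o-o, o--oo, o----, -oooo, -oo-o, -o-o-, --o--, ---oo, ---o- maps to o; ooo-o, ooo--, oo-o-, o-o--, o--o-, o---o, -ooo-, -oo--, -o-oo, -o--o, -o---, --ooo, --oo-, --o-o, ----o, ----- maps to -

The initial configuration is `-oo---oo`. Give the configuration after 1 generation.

oo-o-o-o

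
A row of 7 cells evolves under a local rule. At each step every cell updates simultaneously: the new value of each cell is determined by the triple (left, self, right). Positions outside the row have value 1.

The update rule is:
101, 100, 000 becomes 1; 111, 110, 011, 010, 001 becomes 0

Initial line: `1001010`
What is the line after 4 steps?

0100101
1010010
0101001
1010100

1010100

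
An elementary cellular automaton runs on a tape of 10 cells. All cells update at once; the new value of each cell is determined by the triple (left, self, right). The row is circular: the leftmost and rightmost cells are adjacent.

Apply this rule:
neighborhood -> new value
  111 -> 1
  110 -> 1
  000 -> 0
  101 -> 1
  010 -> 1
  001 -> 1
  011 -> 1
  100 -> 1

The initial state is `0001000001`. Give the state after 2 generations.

generation 1: 1011100011
generation 2: 1111110111

1111110111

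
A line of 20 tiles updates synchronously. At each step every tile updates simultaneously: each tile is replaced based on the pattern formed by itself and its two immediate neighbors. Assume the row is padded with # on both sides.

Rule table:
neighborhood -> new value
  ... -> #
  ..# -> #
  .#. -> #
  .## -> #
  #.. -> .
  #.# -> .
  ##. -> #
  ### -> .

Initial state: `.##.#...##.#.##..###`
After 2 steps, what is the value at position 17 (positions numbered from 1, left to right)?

#

step 1: .##.#.####.#.##.##..
step 2: .##.#.#..#.#.##.##.#
position 17 holds #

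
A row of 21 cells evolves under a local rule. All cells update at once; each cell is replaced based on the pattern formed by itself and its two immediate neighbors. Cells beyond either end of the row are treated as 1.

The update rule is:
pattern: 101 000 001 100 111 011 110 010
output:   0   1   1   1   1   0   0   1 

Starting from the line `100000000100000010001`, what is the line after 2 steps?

011111111111111111110
001111111111111111100

001111111111111111100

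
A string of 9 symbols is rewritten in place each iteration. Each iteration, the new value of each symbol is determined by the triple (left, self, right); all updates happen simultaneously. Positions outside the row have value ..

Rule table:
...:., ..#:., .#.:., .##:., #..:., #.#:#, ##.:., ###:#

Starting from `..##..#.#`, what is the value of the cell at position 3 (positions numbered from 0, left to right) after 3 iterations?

iteration 1: .......#.
iteration 2: .........
iteration 3: .........
position 3 holds .

.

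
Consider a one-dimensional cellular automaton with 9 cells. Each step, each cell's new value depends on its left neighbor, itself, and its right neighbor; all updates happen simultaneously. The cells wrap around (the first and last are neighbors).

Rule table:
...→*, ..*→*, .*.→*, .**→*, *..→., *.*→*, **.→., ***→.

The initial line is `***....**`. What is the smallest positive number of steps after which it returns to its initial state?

18

....****.
*****....
*.....***
..*****..
***.....*
....*****
.****....
**....***
...****..
****....*
.....****
.*****...
**.....**
...*****.
****.....
*....****
..****...
***....**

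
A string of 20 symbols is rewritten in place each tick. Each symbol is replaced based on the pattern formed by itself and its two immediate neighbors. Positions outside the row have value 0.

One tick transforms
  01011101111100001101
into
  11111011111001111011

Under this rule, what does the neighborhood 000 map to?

1

At position 13 the neighborhood is 000; the next row has 1 there.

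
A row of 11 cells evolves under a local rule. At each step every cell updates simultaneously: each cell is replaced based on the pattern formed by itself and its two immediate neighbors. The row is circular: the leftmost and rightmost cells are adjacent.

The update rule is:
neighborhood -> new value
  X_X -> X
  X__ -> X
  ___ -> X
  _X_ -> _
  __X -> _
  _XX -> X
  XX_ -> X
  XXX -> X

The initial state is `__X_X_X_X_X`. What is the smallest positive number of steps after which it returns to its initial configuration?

11

X__X_X_X_X_
_X__X_X_X_X
X_X__X_X_X_
_X_X__X_X_X
X_X_X__X_X_
_X_X_X__X_X
X_X_X_X__X_
_X_X_X_X__X
X_X_X_X_X__
_X_X_X_X_X_
__X_X_X_X_X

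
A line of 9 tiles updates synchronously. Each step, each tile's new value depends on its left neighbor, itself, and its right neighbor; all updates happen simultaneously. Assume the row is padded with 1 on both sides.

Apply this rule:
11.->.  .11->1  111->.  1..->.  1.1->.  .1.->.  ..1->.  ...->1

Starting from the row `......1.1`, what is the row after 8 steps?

...1111.1

.1111...1
.1....1.1
...11...1
.1.1..1.1
........1
.111111.1
.1......1
...1111.1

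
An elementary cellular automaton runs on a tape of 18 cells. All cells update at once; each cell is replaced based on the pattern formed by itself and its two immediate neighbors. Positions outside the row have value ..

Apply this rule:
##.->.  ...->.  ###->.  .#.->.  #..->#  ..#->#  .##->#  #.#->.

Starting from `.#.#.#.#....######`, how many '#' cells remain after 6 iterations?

#.......#..##.....
.#.....#.###.#....
#.#...#..#....#...
...#.#.##.#..#.#..
..#....#...##...#.
.#.#..#.#.##.#.#.#
count of #: 9

9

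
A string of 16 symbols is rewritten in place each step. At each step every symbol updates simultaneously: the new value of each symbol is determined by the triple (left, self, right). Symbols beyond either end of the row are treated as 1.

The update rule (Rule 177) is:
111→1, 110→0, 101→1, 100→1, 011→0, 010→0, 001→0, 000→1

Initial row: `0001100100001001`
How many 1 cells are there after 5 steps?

1100010011100100
1011001001010010
0100100100101001
1010010010010100
0101001001001010
count of 1: 6

6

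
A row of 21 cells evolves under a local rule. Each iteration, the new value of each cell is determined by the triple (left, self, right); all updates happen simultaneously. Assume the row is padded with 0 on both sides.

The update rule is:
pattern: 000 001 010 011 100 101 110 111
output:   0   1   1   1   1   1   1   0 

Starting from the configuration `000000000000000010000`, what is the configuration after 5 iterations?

000000000001111000111

000000000000000111000
000000000000001101100
000000000000011111110
000000000000110000011
000000000001111000111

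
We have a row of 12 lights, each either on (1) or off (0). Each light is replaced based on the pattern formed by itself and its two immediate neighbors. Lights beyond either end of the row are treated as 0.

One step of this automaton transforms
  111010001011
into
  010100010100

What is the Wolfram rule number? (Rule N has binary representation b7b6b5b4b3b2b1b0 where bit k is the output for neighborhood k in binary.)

162

position 1: 111 → 1  (bit 7 = 1)
position 2: 110 → 0  (bit 6 = 0)
position 3: 101 → 1  (bit 5 = 1)
position 5: 100 → 0  (bit 4 = 0)
position 0: 011 → 0  (bit 3 = 0)
position 4: 010 → 0  (bit 2 = 0)
position 7: 001 → 1  (bit 1 = 1)
position 6: 000 → 0  (bit 0 = 0)
bits b7..b0 = 10100010 = 162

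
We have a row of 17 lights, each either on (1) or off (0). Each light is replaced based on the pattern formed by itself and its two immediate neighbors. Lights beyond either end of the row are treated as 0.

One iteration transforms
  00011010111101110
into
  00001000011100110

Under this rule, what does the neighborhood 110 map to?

At position 4 the neighborhood is 110; the next row has 1 there.

1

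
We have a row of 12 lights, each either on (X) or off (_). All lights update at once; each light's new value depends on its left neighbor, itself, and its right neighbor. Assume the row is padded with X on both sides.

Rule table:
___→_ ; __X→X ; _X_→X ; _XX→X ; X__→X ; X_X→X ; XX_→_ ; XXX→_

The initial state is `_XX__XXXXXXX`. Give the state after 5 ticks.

X_XX_X_XX__X

tick 1: XX_XXX______
tick 2: __XX__X____X
tick 3: XXX_XXXX__XX
tick 4: ___XX___XXX_
tick 5: X_XX_X_XX__X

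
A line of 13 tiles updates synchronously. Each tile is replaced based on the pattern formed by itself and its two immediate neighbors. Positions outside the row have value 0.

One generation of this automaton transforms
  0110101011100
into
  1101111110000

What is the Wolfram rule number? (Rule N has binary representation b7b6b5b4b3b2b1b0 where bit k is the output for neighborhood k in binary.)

46

position 9: 111 → 0  (bit 7 = 0)
position 2: 110 → 0  (bit 6 = 0)
position 3: 101 → 1  (bit 5 = 1)
position 11: 100 → 0  (bit 4 = 0)
position 1: 011 → 1  (bit 3 = 1)
position 4: 010 → 1  (bit 2 = 1)
position 0: 001 → 1  (bit 1 = 1)
position 12: 000 → 0  (bit 0 = 0)
bits b7..b0 = 00101110 = 46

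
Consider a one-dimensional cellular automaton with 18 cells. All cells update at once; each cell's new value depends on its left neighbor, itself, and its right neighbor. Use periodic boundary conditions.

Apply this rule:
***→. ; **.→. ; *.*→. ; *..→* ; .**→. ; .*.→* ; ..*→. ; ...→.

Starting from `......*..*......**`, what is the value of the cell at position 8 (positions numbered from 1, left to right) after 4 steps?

.

*.....**.**.......
**.........*......
..*........**.....
..**.........*....
position 8 holds .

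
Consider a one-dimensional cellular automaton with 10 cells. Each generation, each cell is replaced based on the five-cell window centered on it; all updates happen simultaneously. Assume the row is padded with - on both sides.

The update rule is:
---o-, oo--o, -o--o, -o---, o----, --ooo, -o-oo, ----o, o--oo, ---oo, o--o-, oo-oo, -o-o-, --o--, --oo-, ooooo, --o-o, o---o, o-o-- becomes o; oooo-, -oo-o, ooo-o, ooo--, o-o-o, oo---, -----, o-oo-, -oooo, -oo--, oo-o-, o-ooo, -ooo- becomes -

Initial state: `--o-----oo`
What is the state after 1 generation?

ooooo-ooo-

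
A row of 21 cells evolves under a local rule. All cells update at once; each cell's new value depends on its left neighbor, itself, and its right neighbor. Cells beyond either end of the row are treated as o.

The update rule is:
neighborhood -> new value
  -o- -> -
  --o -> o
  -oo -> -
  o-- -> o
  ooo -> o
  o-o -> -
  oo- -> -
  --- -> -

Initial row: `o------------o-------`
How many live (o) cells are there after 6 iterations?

4

iteration 1: -o----------o-o-----o
iteration 2: --o--------o---o---o-
iteration 3: oo-o------o-o-o-o-o--
iteration 4: o---o----o---------oo
iteration 5: -o-o-o--o-o-------o-o
iteration 6: ------oo---o-----o---
count of o: 4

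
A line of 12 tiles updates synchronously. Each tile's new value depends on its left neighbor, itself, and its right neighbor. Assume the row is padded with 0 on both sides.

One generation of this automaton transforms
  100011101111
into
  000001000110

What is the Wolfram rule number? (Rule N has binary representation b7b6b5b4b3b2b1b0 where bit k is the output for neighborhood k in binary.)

128

position 5: 111 → 1  (bit 7 = 1)
position 6: 110 → 0  (bit 6 = 0)
position 7: 101 → 0  (bit 5 = 0)
position 1: 100 → 0  (bit 4 = 0)
position 4: 011 → 0  (bit 3 = 0)
position 0: 010 → 0  (bit 2 = 0)
position 3: 001 → 0  (bit 1 = 0)
position 2: 000 → 0  (bit 0 = 0)
bits b7..b0 = 10000000 = 128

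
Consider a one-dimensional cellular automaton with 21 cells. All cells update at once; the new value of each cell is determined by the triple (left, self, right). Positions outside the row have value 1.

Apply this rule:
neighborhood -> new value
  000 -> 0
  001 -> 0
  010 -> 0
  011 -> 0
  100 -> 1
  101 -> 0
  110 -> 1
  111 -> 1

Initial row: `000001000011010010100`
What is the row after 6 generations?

111111000001000010010

100000100001001000010
110000010000100100000
111000001000010010000
111100000100001001000
111110000010000100100
111111000001000010010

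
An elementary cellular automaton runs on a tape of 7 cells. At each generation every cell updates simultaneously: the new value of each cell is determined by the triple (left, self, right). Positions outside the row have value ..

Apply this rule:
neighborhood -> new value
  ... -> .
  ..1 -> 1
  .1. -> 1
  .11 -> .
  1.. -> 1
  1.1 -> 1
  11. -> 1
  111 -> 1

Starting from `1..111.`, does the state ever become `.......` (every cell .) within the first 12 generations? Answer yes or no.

no

111.111
.111.11
1.111.1
11.1111
.11.111
1.11.11
11.11.1
.11.111  (repeats generation 5; period 3)
generation 12: 1.11.11
generation 12 is 1.11.11, still not uniform .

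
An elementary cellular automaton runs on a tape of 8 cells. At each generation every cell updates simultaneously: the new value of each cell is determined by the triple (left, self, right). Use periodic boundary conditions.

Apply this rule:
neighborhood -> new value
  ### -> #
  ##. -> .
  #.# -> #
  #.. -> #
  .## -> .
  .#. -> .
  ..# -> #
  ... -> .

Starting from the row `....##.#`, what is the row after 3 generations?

#..#..#.

#..#..#.
.##.##.#
#..#..#.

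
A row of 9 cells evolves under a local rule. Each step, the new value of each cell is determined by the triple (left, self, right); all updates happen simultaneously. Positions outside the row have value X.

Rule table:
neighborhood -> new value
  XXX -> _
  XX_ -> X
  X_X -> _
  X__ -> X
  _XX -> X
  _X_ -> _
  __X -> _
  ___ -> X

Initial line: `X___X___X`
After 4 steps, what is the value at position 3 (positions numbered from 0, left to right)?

XXX__XX_X
__XX_XX_X
X_XX_XX_X
X_XX_XX_X
position 3 holds X

X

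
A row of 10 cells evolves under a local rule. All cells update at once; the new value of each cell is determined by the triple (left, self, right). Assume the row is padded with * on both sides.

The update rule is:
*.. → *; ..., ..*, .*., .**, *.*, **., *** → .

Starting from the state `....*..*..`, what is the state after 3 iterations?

*....*..*.
.*....*...
..*....*..

..*....*..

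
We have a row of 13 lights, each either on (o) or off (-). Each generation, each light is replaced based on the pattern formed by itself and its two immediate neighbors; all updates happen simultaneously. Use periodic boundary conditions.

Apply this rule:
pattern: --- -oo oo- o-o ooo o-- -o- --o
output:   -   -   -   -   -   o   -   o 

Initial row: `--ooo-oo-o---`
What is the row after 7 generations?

-----oo------

-o--------o--
o-o------o-o-
---o----o----
--o-o--o-o---
-o---oo---o--
o-o-o--o-o-o-
-----oo------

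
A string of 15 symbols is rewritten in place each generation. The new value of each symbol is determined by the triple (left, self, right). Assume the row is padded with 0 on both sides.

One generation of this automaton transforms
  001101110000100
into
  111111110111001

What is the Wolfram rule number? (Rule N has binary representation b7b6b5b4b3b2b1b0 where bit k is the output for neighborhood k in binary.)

235

position 6: 111 → 1  (bit 7 = 1)
position 3: 110 → 1  (bit 6 = 1)
position 4: 101 → 1  (bit 5 = 1)
position 8: 100 → 0  (bit 4 = 0)
position 2: 011 → 1  (bit 3 = 1)
position 12: 010 → 0  (bit 2 = 0)
position 1: 001 → 1  (bit 1 = 1)
position 0: 000 → 1  (bit 0 = 1)
bits b7..b0 = 11101011 = 235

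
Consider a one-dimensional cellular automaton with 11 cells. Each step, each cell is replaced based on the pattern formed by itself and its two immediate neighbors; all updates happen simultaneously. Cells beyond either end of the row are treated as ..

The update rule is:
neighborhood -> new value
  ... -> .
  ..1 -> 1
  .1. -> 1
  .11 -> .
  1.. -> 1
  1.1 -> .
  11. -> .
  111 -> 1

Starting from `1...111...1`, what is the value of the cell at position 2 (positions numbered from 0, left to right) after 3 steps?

1

step 1: 11.1.1.1.11
step 2: ...1.1.1...
step 3: ..11.1.11..
position 2 holds 1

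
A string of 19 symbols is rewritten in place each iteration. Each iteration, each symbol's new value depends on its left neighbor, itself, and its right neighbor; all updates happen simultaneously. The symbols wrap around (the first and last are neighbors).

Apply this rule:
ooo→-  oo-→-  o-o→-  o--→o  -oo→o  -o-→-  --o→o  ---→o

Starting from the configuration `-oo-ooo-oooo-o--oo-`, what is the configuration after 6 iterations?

-o--oo-ooo-oooooo--

oo--o---o-----ooo-o
--oo-ooo-oooooo---o
ooo--o---o-----ooo-
o--oo-ooo-oooooo---
-ooo--o---o-----ooo
-o--oo-ooo-oooooo--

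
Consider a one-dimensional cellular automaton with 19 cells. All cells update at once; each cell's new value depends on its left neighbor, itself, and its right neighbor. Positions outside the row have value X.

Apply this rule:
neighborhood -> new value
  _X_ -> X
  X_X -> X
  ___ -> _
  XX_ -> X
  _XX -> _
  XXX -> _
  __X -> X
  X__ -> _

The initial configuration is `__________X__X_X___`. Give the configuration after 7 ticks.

_________XX_XXXX__X
________X_XX___X_X_
_______XXX_X__XXXXX
______X__XXX_X_____
_____XX_X__XXX____X
____X_XXX_X__X___X_
___XXX__XXX_XX__XXX

___XXX__XXX_XX__XXX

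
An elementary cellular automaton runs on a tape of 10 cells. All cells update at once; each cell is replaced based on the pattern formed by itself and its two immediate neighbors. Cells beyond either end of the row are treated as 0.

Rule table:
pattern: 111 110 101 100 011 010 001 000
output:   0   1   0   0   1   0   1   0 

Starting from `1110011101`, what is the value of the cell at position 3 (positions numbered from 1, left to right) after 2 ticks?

0

tick 1: 1010110100
tick 2: 0000110000
position 3 holds 0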